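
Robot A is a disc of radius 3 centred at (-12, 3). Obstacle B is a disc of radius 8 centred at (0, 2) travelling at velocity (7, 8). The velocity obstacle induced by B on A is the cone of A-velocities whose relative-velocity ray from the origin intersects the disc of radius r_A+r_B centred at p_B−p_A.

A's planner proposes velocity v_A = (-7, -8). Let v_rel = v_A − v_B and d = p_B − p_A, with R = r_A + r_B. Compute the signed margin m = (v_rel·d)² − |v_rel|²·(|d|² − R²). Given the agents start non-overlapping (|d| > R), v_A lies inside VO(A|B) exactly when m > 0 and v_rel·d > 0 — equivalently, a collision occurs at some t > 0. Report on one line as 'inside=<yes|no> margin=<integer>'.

d = (12, -1),  |d|² = 145;  R = 3+8 = 11,  c = 145−11² = 24
v_rel = (-14, -16),  |v_rel|² = 452;  v_rel·d = (-14)·(12) + (-16)·(-1) = -152
452·t² + 304·t + 24 = 0  ⇒  m = (-152)² − 452·24 = 12256
m = 12256 > 0,  v_rel·d = -152 < 0  ⇒  outside

inside=no margin=12256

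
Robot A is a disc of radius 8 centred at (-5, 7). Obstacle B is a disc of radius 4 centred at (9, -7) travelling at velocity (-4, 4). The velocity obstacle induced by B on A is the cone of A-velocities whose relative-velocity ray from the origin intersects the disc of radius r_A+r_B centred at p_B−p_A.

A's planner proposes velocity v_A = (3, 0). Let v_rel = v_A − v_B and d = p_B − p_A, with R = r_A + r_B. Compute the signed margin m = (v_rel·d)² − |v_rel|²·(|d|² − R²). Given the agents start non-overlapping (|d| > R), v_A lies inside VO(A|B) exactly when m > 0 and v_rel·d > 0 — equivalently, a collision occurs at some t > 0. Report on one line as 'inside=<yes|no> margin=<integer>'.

d = (14, -14),  |d|² = 392;  R = 8+4 = 12,  c = 392−12² = 248
v_rel = (7, -4),  |v_rel|² = 65;  v_rel·d = (7)·(14) + (-4)·(-14) = 154
65·t² − 308·t + 248 = 0  ⇒  m = 154² − 65·248 = 7596
m = 7596 > 0,  v_rel·d = 154 > 0  ⇒  inside

inside=yes margin=7596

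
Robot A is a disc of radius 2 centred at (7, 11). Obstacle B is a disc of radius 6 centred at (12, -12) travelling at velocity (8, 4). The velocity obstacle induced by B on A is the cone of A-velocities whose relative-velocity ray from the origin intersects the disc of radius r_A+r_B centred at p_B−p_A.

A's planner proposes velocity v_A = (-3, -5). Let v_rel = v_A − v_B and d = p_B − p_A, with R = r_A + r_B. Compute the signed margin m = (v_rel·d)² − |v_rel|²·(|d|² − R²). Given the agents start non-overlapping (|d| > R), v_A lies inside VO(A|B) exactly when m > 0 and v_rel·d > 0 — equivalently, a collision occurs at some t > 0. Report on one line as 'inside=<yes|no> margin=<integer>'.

d = (5, -23),  |d|² = 554;  R = 2+6 = 8,  c = 554−8² = 490
v_rel = (-11, -9),  |v_rel|² = 202;  v_rel·d = (-11)·(5) + (-9)·(-23) = 152
202·t² − 304·t + 490 = 0  ⇒  m = 152² − 202·490 = -75876
m = -75876 < 0,  v_rel·d = 152 > 0  ⇒  outside

inside=no margin=-75876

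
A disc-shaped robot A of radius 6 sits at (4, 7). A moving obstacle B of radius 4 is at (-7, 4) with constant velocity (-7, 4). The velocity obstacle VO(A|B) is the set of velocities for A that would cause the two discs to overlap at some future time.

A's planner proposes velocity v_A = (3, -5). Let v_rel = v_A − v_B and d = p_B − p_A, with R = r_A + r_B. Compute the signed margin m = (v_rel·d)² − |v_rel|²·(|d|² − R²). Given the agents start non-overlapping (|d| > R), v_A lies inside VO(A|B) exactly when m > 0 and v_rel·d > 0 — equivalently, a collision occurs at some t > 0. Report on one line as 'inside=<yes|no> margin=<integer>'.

d = (-11, -3),  |d|² = 130;  R = 6+4 = 10,  c = 130−10² = 30
v_rel = (10, -9),  |v_rel|² = 181;  v_rel·d = (10)·(-11) + (-9)·(-3) = -83
181·t² + 166·t + 30 = 0  ⇒  m = (-83)² − 181·30 = 1459
m = 1459 > 0,  v_rel·d = -83 < 0  ⇒  outside

inside=no margin=1459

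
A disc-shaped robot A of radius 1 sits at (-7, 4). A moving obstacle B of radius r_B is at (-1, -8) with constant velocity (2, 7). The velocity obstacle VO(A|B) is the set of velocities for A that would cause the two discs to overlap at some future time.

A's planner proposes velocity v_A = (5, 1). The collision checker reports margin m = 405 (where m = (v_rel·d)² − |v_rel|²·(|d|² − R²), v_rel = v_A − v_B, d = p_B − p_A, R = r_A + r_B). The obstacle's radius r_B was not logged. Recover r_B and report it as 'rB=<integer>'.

m = 405
d = (6, -12);  v_rel = (3, -6),  |v_rel|² = 45
v_rel×d = (3)·(-12) − (-6)·(6) = 0
since m = R²·45 − 0²:  R² = (0 + 405) / 45 = 9
R = √9 = 3  ⇒  r_B = 3 − 1 = 2

rB=2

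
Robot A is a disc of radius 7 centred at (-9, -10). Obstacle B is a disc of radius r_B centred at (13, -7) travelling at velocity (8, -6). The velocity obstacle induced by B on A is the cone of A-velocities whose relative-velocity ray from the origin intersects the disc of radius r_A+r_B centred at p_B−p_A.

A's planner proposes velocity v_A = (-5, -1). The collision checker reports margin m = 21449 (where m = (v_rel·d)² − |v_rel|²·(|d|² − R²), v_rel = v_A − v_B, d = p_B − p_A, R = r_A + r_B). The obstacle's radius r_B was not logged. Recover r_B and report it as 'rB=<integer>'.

m = 21449
d = (22, 3);  v_rel = (-13, 5),  |v_rel|² = 194
v_rel×d = (-13)·(3) − (5)·(22) = -149
since m = R²·194 − (-149)²:  R² = (22201 + 21449) / 194 = 225
R = √225 = 15  ⇒  r_B = 15 − 7 = 8

rB=8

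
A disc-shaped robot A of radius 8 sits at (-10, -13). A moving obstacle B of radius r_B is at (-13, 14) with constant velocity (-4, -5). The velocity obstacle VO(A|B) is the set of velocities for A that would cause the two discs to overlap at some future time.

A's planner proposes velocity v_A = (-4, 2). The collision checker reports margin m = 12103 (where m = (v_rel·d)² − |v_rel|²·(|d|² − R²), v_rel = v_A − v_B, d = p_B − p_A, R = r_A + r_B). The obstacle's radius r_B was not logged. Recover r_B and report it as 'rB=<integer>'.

m = 12103
d = (-3, 27);  v_rel = (0, 7),  |v_rel|² = 49
v_rel×d = (0)·(27) − (7)·(-3) = 21
since m = R²·49 − 21²:  R² = (441 + 12103) / 49 = 256
R = √256 = 16  ⇒  r_B = 16 − 8 = 8

rB=8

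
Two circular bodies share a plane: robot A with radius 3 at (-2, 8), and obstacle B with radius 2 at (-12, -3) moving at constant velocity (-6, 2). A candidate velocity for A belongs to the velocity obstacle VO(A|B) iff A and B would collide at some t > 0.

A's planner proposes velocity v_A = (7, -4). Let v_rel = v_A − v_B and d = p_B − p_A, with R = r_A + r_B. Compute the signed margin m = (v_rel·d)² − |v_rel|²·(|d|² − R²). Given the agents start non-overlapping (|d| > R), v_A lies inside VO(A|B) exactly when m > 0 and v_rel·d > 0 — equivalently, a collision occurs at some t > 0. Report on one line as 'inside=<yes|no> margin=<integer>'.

d = (-10, -11),  |d|² = 221;  R = 3+2 = 5,  c = 221−5² = 196
v_rel = (13, -6),  |v_rel|² = 205;  v_rel·d = (13)·(-10) + (-6)·(-11) = -64
205·t² + 128·t + 196 = 0  ⇒  m = (-64)² − 205·196 = -36084
m = -36084 < 0,  v_rel·d = -64 < 0  ⇒  outside

inside=no margin=-36084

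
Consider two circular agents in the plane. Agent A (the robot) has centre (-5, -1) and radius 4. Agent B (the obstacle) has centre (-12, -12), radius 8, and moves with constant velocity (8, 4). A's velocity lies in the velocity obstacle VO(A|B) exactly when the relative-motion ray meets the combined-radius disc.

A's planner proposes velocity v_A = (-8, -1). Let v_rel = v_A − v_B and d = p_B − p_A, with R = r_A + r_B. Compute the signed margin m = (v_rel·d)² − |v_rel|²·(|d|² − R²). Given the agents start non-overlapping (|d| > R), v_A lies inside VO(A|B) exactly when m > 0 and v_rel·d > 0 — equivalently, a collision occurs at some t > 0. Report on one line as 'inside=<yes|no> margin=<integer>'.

d = (-7, -11),  |d|² = 170;  R = 4+8 = 12,  c = 170−12² = 26
v_rel = (-16, -5),  |v_rel|² = 281;  v_rel·d = (-16)·(-7) + (-5)·(-11) = 167
281·t² − 334·t + 26 = 0  ⇒  m = 167² − 281·26 = 20583
m = 20583 > 0,  v_rel·d = 167 > 0  ⇒  inside

inside=yes margin=20583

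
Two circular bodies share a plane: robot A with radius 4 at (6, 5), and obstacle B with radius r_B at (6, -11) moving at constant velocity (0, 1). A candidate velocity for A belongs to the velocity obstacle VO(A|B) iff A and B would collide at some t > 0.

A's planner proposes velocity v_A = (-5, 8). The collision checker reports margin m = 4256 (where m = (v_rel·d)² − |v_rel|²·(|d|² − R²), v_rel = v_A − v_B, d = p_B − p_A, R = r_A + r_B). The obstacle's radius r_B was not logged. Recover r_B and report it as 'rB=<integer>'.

m = 4256
d = (0, -16);  v_rel = (-5, 7),  |v_rel|² = 74
v_rel×d = (-5)·(-16) − (7)·(0) = 80
since m = R²·74 − 80²:  R² = (6400 + 4256) / 74 = 144
R = √144 = 12  ⇒  r_B = 12 − 4 = 8

rB=8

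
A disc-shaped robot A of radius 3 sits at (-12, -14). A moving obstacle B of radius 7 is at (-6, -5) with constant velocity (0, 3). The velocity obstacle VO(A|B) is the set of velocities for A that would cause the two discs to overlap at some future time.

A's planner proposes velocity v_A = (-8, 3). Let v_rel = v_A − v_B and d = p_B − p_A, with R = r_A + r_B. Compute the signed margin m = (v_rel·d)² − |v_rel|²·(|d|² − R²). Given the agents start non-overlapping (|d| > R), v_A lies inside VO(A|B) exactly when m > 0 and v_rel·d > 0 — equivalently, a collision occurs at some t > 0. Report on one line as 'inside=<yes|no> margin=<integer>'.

d = (6, 9),  |d|² = 117;  R = 3+7 = 10,  c = 117−10² = 17
v_rel = (-8, 0),  |v_rel|² = 64;  v_rel·d = (-8)·(6) + (0)·(9) = -48
64·t² + 96·t + 17 = 0  ⇒  m = (-48)² − 64·17 = 1216
m = 1216 > 0,  v_rel·d = -48 < 0  ⇒  outside

inside=no margin=1216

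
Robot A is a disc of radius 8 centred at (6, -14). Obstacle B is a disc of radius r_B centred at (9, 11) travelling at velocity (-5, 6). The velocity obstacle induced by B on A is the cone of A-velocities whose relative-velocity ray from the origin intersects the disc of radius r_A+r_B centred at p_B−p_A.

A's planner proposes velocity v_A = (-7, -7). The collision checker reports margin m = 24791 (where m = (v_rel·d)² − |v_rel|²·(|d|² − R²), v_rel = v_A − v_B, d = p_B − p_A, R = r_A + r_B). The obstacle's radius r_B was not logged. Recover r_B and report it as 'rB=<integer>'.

m = 24791
d = (3, 25);  v_rel = (-2, -13),  |v_rel|² = 173
v_rel×d = (-2)·(25) − (-13)·(3) = -11
since m = R²·173 − (-11)²:  R² = (121 + 24791) / 173 = 144
R = √144 = 12  ⇒  r_B = 12 − 8 = 4

rB=4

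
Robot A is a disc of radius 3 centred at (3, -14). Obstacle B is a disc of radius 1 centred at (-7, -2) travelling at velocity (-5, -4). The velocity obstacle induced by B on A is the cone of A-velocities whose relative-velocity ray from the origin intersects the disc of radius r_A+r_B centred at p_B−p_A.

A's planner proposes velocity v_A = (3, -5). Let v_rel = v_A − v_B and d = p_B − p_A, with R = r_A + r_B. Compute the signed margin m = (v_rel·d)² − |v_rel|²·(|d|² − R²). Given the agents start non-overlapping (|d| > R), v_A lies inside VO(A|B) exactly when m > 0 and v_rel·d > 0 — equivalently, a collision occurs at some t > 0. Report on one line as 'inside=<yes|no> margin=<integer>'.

d = (-10, 12),  |d|² = 244;  R = 3+1 = 4,  c = 244−4² = 228
v_rel = (8, -1),  |v_rel|² = 65;  v_rel·d = (8)·(-10) + (-1)·(12) = -92
65·t² + 184·t + 228 = 0  ⇒  m = (-92)² − 65·228 = -6356
m = -6356 < 0,  v_rel·d = -92 < 0  ⇒  outside

inside=no margin=-6356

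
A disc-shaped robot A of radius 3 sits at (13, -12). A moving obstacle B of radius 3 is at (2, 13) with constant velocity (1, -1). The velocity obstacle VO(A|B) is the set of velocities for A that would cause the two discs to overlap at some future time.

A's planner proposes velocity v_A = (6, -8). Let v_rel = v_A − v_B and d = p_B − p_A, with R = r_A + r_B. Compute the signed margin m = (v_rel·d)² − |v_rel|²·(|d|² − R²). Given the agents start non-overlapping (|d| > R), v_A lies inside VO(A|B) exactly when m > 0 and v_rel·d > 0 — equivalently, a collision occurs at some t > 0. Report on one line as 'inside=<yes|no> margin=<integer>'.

d = (-11, 25),  |d|² = 746;  R = 3+3 = 6,  c = 746−6² = 710
v_rel = (5, -7),  |v_rel|² = 74;  v_rel·d = (5)·(-11) + (-7)·(25) = -230
74·t² + 460·t + 710 = 0  ⇒  m = (-230)² − 74·710 = 360
m = 360 > 0,  v_rel·d = -230 < 0  ⇒  outside

inside=no margin=360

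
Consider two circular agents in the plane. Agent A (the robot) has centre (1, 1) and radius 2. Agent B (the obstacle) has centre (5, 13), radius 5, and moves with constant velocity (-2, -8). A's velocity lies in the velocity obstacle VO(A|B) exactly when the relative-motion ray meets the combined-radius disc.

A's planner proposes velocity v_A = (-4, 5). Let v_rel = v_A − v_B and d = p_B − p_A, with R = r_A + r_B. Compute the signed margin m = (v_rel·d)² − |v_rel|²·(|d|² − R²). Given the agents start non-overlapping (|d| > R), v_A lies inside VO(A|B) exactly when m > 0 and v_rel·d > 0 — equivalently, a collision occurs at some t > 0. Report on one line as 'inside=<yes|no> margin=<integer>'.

d = (4, 12),  |d|² = 160;  R = 2+5 = 7,  c = 160−7² = 111
v_rel = (-2, 13),  |v_rel|² = 173;  v_rel·d = (-2)·(4) + (13)·(12) = 148
173·t² − 296·t + 111 = 0  ⇒  m = 148² − 173·111 = 2701
m = 2701 > 0,  v_rel·d = 148 > 0  ⇒  inside

inside=yes margin=2701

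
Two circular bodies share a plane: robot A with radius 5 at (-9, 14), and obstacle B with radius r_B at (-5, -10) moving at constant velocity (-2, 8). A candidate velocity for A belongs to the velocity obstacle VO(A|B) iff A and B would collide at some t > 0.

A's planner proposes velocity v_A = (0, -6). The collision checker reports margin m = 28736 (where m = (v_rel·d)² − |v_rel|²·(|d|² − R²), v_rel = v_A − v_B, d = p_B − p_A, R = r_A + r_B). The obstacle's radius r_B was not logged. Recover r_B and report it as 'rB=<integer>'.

m = 28736
d = (4, -24);  v_rel = (2, -14),  |v_rel|² = 200
v_rel×d = (2)·(-24) − (-14)·(4) = 8
since m = R²·200 − 8²:  R² = (64 + 28736) / 200 = 144
R = √144 = 12  ⇒  r_B = 12 − 5 = 7

rB=7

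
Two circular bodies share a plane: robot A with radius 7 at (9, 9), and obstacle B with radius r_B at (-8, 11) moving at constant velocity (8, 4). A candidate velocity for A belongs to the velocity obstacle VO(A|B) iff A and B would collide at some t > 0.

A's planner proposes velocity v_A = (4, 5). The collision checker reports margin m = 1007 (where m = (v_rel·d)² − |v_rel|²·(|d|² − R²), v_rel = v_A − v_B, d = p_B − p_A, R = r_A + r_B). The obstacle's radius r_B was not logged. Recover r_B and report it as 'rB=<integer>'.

m = 1007
d = (-17, 2);  v_rel = (-4, 1),  |v_rel|² = 17
v_rel×d = (-4)·(2) − (1)·(-17) = 9
since m = R²·17 − 9²:  R² = (81 + 1007) / 17 = 64
R = √64 = 8  ⇒  r_B = 8 − 7 = 1

rB=1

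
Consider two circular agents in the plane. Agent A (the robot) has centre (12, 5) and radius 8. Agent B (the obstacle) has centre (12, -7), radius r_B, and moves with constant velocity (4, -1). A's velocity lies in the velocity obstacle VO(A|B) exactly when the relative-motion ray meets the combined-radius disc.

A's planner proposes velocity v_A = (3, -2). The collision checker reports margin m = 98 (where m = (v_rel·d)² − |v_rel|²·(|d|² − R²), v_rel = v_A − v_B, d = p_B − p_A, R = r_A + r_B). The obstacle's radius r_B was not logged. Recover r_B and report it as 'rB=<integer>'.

m = 98
d = (0, -12);  v_rel = (-1, -1),  |v_rel|² = 2
v_rel×d = (-1)·(-12) − (-1)·(0) = 12
since m = R²·2 − 12²:  R² = (144 + 98) / 2 = 121
R = √121 = 11  ⇒  r_B = 11 − 8 = 3

rB=3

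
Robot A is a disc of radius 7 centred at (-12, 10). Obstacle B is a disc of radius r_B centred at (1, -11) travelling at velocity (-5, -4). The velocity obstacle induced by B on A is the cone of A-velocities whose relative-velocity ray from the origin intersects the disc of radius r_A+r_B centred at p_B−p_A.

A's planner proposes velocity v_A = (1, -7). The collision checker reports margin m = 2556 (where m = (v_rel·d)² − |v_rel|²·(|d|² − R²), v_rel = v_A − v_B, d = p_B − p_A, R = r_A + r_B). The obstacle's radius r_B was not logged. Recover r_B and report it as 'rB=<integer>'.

m = 2556
d = (13, -21);  v_rel = (6, -3),  |v_rel|² = 45
v_rel×d = (6)·(-21) − (-3)·(13) = -87
since m = R²·45 − (-87)²:  R² = (7569 + 2556) / 45 = 225
R = √225 = 15  ⇒  r_B = 15 − 7 = 8

rB=8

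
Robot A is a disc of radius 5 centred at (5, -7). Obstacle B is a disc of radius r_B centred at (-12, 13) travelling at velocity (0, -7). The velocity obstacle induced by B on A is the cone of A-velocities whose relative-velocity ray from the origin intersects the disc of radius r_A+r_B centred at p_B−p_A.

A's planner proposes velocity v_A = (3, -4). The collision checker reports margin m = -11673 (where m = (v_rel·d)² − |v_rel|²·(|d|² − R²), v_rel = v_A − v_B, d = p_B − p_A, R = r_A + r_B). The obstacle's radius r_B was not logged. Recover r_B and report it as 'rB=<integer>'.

m = -11673
d = (-17, 20);  v_rel = (3, 3),  |v_rel|² = 18
v_rel×d = (3)·(20) − (3)·(-17) = 111
since m = R²·18 − 111²:  R² = (12321 + -11673) / 18 = 36
R = √36 = 6  ⇒  r_B = 6 − 5 = 1

rB=1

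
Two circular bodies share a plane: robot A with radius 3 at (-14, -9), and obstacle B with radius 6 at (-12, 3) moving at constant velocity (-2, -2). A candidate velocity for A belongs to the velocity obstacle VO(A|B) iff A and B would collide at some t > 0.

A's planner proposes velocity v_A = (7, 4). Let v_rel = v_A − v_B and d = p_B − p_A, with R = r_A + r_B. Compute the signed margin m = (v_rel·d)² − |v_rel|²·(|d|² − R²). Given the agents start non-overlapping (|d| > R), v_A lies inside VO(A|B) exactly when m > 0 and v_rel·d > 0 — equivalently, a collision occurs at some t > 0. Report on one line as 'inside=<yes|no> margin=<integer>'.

d = (2, 12),  |d|² = 148;  R = 3+6 = 9,  c = 148−9² = 67
v_rel = (9, 6),  |v_rel|² = 117;  v_rel·d = (9)·(2) + (6)·(12) = 90
117·t² − 180·t + 67 = 0  ⇒  m = 90² − 117·67 = 261
m = 261 > 0,  v_rel·d = 90 > 0  ⇒  inside

inside=yes margin=261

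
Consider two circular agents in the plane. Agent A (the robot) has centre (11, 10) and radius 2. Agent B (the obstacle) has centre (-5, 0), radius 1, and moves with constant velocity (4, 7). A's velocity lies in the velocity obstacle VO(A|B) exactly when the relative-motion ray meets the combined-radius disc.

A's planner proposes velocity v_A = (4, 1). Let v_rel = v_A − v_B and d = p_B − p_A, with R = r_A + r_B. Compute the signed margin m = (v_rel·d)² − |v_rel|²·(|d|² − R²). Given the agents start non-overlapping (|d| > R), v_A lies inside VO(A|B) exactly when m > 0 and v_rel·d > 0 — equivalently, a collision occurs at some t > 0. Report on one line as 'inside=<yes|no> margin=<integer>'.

d = (-16, -10),  |d|² = 356;  R = 2+1 = 3,  c = 356−3² = 347
v_rel = (0, -6),  |v_rel|² = 36;  v_rel·d = (0)·(-16) + (-6)·(-10) = 60
36·t² − 120·t + 347 = 0  ⇒  m = 60² − 36·347 = -8892
m = -8892 < 0,  v_rel·d = 60 > 0  ⇒  outside

inside=no margin=-8892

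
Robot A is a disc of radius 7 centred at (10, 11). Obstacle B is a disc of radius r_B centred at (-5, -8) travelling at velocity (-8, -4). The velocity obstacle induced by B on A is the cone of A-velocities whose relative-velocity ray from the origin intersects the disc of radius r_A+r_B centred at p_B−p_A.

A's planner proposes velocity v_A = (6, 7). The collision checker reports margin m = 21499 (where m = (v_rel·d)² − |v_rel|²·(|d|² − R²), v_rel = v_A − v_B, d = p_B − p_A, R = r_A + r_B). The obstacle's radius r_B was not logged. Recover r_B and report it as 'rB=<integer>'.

m = 21499
d = (-15, -19);  v_rel = (14, 11),  |v_rel|² = 317
v_rel×d = (14)·(-19) − (11)·(-15) = -101
since m = R²·317 − (-101)²:  R² = (10201 + 21499) / 317 = 100
R = √100 = 10  ⇒  r_B = 10 − 7 = 3

rB=3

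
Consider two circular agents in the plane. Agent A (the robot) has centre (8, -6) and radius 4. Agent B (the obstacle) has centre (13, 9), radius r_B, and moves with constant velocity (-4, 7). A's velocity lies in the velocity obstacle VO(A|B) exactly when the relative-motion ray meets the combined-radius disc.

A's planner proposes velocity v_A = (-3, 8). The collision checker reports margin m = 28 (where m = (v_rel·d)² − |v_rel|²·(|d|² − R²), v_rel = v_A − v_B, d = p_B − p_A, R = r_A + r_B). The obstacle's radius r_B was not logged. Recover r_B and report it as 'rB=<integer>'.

m = 28
d = (5, 15);  v_rel = (1, 1),  |v_rel|² = 2
v_rel×d = (1)·(15) − (1)·(5) = 10
since m = R²·2 − 10²:  R² = (100 + 28) / 2 = 64
R = √64 = 8  ⇒  r_B = 8 − 4 = 4

rB=4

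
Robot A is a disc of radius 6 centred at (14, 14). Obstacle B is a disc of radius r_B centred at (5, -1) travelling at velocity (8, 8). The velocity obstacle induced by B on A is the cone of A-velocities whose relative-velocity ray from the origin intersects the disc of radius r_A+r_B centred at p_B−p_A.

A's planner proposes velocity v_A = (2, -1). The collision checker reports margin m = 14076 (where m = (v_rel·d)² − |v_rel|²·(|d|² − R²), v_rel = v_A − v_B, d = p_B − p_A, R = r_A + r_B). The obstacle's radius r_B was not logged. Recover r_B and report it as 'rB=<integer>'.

m = 14076
d = (-9, -15);  v_rel = (-6, -9),  |v_rel|² = 117
v_rel×d = (-6)·(-15) − (-9)·(-9) = 9
since m = R²·117 − 9²:  R² = (81 + 14076) / 117 = 121
R = √121 = 11  ⇒  r_B = 11 − 6 = 5

rB=5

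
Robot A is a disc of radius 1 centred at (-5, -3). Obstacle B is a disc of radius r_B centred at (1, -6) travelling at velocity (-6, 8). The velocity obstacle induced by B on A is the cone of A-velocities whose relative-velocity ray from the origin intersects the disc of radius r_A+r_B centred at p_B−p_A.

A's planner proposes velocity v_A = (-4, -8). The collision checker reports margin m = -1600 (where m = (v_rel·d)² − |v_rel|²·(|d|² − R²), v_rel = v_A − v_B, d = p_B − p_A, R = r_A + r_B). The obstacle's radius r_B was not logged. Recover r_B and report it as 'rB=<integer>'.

m = -1600
d = (6, -3);  v_rel = (2, -16),  |v_rel|² = 260
v_rel×d = (2)·(-3) − (-16)·(6) = 90
since m = R²·260 − 90²:  R² = (8100 + -1600) / 260 = 25
R = √25 = 5  ⇒  r_B = 5 − 1 = 4

rB=4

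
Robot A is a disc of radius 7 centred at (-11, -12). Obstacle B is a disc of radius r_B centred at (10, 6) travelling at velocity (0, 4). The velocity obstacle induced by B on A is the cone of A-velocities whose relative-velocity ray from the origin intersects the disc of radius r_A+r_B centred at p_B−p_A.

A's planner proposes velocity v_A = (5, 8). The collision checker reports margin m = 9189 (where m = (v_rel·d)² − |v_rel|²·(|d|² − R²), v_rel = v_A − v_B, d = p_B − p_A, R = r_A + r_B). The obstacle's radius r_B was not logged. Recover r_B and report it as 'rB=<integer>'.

m = 9189
d = (21, 18);  v_rel = (5, 4),  |v_rel|² = 41
v_rel×d = (5)·(18) − (4)·(21) = 6
since m = R²·41 − 6²:  R² = (36 + 9189) / 41 = 225
R = √225 = 15  ⇒  r_B = 15 − 7 = 8

rB=8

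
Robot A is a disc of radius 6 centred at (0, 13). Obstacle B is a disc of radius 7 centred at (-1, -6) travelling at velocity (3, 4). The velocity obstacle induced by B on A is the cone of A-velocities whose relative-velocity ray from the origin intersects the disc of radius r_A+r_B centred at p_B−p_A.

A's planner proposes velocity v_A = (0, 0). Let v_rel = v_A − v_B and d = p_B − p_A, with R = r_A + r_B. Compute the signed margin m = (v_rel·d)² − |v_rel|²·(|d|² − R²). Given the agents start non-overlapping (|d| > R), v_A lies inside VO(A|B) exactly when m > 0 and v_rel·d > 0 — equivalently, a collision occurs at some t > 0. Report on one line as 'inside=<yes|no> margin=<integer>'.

d = (-1, -19),  |d|² = 362;  R = 6+7 = 13,  c = 362−13² = 193
v_rel = (-3, -4),  |v_rel|² = 25;  v_rel·d = (-3)·(-1) + (-4)·(-19) = 79
25·t² − 158·t + 193 = 0  ⇒  m = 79² − 25·193 = 1416
m = 1416 > 0,  v_rel·d = 79 > 0  ⇒  inside

inside=yes margin=1416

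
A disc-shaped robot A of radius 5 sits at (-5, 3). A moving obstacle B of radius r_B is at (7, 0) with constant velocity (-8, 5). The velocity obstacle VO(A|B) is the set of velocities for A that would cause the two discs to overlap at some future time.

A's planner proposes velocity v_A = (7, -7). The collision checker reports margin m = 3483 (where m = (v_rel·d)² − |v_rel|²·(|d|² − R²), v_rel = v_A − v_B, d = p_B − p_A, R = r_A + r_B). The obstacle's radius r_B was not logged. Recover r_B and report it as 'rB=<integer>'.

m = 3483
d = (12, -3);  v_rel = (15, -12),  |v_rel|² = 369
v_rel×d = (15)·(-3) − (-12)·(12) = 99
since m = R²·369 − 99²:  R² = (9801 + 3483) / 369 = 36
R = √36 = 6  ⇒  r_B = 6 − 5 = 1

rB=1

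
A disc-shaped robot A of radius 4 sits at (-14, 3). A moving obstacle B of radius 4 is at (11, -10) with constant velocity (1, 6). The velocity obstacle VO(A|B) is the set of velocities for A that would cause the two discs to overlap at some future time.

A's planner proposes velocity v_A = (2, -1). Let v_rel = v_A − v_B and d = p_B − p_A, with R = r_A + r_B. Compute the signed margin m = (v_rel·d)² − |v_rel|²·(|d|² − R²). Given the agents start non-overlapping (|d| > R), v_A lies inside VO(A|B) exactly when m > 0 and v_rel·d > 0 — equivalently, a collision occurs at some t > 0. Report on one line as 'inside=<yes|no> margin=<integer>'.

d = (25, -13),  |d|² = 794;  R = 4+4 = 8,  c = 794−8² = 730
v_rel = (1, -7),  |v_rel|² = 50;  v_rel·d = (1)·(25) + (-7)·(-13) = 116
50·t² − 232·t + 730 = 0  ⇒  m = 116² − 50·730 = -23044
m = -23044 < 0,  v_rel·d = 116 > 0  ⇒  outside

inside=no margin=-23044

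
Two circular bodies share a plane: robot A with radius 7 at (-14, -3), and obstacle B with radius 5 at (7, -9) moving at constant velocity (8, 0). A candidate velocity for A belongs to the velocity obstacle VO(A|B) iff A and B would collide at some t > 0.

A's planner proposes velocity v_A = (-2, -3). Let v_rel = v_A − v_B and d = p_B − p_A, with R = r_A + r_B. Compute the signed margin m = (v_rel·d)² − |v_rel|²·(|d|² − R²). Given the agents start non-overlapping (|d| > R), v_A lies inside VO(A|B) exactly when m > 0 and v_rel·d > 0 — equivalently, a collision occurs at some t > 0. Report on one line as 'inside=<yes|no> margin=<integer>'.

d = (21, -6),  |d|² = 477;  R = 7+5 = 12,  c = 477−12² = 333
v_rel = (-10, -3),  |v_rel|² = 109;  v_rel·d = (-10)·(21) + (-3)·(-6) = -192
109·t² + 384·t + 333 = 0  ⇒  m = (-192)² − 109·333 = 567
m = 567 > 0,  v_rel·d = -192 < 0  ⇒  outside

inside=no margin=567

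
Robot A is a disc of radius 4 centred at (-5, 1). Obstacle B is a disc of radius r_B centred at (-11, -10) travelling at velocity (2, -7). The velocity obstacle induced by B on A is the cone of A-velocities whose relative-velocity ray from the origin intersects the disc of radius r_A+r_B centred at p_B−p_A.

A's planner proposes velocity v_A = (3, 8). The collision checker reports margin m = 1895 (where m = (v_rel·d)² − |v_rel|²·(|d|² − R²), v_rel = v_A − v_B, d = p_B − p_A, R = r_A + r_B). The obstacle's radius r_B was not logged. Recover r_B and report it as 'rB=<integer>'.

m = 1895
d = (-6, -11);  v_rel = (1, 15),  |v_rel|² = 226
v_rel×d = (1)·(-11) − (15)·(-6) = 79
since m = R²·226 − 79²:  R² = (6241 + 1895) / 226 = 36
R = √36 = 6  ⇒  r_B = 6 − 4 = 2

rB=2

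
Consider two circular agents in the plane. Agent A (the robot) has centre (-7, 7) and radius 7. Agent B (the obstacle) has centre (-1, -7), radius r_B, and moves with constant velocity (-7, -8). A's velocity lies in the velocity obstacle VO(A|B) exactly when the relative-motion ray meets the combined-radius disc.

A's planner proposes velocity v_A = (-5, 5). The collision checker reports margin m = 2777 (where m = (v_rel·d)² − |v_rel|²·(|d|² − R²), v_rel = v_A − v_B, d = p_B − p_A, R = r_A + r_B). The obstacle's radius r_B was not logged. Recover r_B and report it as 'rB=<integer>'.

m = 2777
d = (6, -14);  v_rel = (2, 13),  |v_rel|² = 173
v_rel×d = (2)·(-14) − (13)·(6) = -106
since m = R²·173 − (-106)²:  R² = (11236 + 2777) / 173 = 81
R = √81 = 9  ⇒  r_B = 9 − 7 = 2

rB=2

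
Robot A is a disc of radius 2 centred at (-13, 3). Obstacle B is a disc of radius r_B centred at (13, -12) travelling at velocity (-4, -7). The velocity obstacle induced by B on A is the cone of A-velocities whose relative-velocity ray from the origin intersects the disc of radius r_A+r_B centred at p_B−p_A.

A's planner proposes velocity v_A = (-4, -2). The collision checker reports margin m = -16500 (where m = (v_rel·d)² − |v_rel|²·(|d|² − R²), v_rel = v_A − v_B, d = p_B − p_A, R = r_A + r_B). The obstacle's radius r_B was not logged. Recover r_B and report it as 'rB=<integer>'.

m = -16500
d = (26, -15);  v_rel = (0, 5),  |v_rel|² = 25
v_rel×d = (0)·(-15) − (5)·(26) = -130
since m = R²·25 − (-130)²:  R² = (16900 + -16500) / 25 = 16
R = √16 = 4  ⇒  r_B = 4 − 2 = 2

rB=2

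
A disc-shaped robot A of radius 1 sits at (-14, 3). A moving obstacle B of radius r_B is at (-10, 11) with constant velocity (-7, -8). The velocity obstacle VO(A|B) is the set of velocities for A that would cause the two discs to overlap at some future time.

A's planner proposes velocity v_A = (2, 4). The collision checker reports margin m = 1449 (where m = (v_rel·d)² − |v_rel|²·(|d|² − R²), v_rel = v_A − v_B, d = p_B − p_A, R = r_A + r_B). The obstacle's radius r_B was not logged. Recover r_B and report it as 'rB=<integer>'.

m = 1449
d = (4, 8);  v_rel = (9, 12),  |v_rel|² = 225
v_rel×d = (9)·(8) − (12)·(4) = 24
since m = R²·225 − 24²:  R² = (576 + 1449) / 225 = 9
R = √9 = 3  ⇒  r_B = 3 − 1 = 2

rB=2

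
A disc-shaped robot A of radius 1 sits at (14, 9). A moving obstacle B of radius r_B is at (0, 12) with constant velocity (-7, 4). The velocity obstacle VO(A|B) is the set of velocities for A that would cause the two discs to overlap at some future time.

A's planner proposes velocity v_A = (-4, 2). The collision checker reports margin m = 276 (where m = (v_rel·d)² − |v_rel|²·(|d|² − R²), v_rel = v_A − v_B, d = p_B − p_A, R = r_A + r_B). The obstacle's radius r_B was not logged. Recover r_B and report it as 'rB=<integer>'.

m = 276
d = (-14, 3);  v_rel = (3, -2),  |v_rel|² = 13
v_rel×d = (3)·(3) − (-2)·(-14) = -19
since m = R²·13 − (-19)²:  R² = (361 + 276) / 13 = 49
R = √49 = 7  ⇒  r_B = 7 − 1 = 6

rB=6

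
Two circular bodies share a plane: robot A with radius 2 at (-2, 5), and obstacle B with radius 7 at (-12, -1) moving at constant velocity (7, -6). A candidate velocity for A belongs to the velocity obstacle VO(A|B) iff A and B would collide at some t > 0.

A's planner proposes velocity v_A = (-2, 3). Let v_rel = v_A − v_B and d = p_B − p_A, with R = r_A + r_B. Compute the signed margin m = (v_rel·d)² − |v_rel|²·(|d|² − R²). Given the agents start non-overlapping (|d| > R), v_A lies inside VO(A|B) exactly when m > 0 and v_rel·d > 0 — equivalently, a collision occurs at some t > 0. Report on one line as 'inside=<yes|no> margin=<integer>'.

d = (-10, -6),  |d|² = 136;  R = 2+7 = 9,  c = 136−9² = 55
v_rel = (-9, 9),  |v_rel|² = 162;  v_rel·d = (-9)·(-10) + (9)·(-6) = 36
162·t² − 72·t + 55 = 0  ⇒  m = 36² − 162·55 = -7614
m = -7614 < 0,  v_rel·d = 36 > 0  ⇒  outside

inside=no margin=-7614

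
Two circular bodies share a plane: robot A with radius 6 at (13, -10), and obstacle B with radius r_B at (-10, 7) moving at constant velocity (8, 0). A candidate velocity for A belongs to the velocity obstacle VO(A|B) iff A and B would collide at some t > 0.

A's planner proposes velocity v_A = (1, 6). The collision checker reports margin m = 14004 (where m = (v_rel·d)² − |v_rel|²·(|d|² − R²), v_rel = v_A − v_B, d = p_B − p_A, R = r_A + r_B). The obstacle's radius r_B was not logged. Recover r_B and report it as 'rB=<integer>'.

m = 14004
d = (-23, 17);  v_rel = (-7, 6),  |v_rel|² = 85
v_rel×d = (-7)·(17) − (6)·(-23) = 19
since m = R²·85 − 19²:  R² = (361 + 14004) / 85 = 169
R = √169 = 13  ⇒  r_B = 13 − 6 = 7

rB=7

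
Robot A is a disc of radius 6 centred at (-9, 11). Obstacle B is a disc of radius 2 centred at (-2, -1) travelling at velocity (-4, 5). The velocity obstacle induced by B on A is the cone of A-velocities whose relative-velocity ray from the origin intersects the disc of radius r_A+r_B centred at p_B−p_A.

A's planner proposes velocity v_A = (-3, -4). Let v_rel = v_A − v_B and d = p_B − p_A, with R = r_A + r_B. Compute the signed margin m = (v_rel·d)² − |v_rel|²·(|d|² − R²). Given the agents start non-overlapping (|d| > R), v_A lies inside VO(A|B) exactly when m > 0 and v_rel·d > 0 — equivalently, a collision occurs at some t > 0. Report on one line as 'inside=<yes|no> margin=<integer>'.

d = (7, -12),  |d|² = 193;  R = 6+2 = 8,  c = 193−8² = 129
v_rel = (1, -9),  |v_rel|² = 82;  v_rel·d = (1)·(7) + (-9)·(-12) = 115
82·t² − 230·t + 129 = 0  ⇒  m = 115² − 82·129 = 2647
m = 2647 > 0,  v_rel·d = 115 > 0  ⇒  inside

inside=yes margin=2647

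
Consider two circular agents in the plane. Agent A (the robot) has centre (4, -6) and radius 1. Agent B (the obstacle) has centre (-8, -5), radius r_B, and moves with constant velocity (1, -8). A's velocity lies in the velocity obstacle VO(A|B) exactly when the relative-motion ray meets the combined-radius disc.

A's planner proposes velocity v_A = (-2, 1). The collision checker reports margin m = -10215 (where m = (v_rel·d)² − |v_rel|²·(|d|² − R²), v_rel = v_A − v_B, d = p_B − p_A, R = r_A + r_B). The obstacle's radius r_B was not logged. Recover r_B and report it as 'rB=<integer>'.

m = -10215
d = (-12, 1);  v_rel = (-3, 9),  |v_rel|² = 90
v_rel×d = (-3)·(1) − (9)·(-12) = 105
since m = R²·90 − 105²:  R² = (11025 + -10215) / 90 = 9
R = √9 = 3  ⇒  r_B = 3 − 1 = 2

rB=2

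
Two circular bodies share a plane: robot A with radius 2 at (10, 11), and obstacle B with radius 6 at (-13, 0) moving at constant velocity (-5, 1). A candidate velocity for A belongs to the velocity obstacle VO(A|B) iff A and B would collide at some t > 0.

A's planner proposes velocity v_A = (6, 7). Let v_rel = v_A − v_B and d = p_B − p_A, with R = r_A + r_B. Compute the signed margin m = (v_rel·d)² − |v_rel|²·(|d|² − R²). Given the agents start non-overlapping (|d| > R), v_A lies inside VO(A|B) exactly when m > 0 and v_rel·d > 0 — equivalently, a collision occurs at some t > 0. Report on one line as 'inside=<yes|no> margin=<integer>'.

d = (-23, -11),  |d|² = 650;  R = 2+6 = 8,  c = 650−8² = 586
v_rel = (11, 6),  |v_rel|² = 157;  v_rel·d = (11)·(-23) + (6)·(-11) = -319
157·t² + 638·t + 586 = 0  ⇒  m = (-319)² − 157·586 = 9759
m = 9759 > 0,  v_rel·d = -319 < 0  ⇒  outside

inside=no margin=9759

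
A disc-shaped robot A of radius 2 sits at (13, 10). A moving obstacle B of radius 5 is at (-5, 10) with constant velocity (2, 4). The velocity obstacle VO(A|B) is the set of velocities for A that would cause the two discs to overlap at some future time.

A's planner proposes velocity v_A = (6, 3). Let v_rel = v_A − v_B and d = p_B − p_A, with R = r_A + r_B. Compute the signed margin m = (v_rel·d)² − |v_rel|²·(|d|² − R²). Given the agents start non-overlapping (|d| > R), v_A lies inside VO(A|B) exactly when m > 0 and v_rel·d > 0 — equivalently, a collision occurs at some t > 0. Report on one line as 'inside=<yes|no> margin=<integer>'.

d = (-18, 0),  |d|² = 324;  R = 2+5 = 7,  c = 324−7² = 275
v_rel = (4, -1),  |v_rel|² = 17;  v_rel·d = (4)·(-18) + (-1)·(0) = -72
17·t² + 144·t + 275 = 0  ⇒  m = (-72)² − 17·275 = 509
m = 509 > 0,  v_rel·d = -72 < 0  ⇒  outside

inside=no margin=509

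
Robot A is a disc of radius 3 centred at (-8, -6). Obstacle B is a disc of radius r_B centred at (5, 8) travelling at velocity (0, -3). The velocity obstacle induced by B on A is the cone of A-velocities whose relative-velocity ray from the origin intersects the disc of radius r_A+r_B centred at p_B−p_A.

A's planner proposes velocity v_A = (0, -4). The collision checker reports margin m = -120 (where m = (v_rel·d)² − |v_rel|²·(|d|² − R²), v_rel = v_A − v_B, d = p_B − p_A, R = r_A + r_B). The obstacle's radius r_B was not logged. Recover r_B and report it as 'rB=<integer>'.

m = -120
d = (13, 14);  v_rel = (0, -1),  |v_rel|² = 1
v_rel×d = (0)·(14) − (-1)·(13) = 13
since m = R²·1 − 13²:  R² = (169 + -120) / 1 = 49
R = √49 = 7  ⇒  r_B = 7 − 3 = 4

rB=4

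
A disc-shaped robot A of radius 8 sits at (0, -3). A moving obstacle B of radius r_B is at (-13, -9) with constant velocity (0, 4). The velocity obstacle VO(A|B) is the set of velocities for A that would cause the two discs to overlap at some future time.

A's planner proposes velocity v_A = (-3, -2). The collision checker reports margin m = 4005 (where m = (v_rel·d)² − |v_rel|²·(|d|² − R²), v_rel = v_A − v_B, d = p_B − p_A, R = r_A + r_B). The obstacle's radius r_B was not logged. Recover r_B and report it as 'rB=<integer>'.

m = 4005
d = (-13, -6);  v_rel = (-3, -6),  |v_rel|² = 45
v_rel×d = (-3)·(-6) − (-6)·(-13) = -60
since m = R²·45 − (-60)²:  R² = (3600 + 4005) / 45 = 169
R = √169 = 13  ⇒  r_B = 13 − 8 = 5

rB=5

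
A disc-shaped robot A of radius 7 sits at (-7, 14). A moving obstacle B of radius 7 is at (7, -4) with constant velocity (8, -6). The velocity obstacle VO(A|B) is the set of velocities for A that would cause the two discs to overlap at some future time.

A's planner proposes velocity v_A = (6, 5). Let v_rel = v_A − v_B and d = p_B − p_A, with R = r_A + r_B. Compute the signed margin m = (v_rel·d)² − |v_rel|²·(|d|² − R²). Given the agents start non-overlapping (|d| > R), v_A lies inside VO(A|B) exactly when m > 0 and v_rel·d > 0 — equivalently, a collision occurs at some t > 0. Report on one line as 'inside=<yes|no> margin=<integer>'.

d = (14, -18),  |d|² = 520;  R = 7+7 = 14,  c = 520−14² = 324
v_rel = (-2, 11),  |v_rel|² = 125;  v_rel·d = (-2)·(14) + (11)·(-18) = -226
125·t² + 452·t + 324 = 0  ⇒  m = (-226)² − 125·324 = 10576
m = 10576 > 0,  v_rel·d = -226 < 0  ⇒  outside

inside=no margin=10576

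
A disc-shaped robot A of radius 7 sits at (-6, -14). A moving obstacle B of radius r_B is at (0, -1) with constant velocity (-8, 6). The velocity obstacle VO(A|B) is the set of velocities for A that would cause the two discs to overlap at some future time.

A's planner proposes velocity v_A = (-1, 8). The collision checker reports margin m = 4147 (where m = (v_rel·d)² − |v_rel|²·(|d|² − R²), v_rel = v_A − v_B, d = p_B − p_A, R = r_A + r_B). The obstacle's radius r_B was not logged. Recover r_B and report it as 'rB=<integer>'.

m = 4147
d = (6, 13);  v_rel = (7, 2),  |v_rel|² = 53
v_rel×d = (7)·(13) − (2)·(6) = 79
since m = R²·53 − 79²:  R² = (6241 + 4147) / 53 = 196
R = √196 = 14  ⇒  r_B = 14 − 7 = 7

rB=7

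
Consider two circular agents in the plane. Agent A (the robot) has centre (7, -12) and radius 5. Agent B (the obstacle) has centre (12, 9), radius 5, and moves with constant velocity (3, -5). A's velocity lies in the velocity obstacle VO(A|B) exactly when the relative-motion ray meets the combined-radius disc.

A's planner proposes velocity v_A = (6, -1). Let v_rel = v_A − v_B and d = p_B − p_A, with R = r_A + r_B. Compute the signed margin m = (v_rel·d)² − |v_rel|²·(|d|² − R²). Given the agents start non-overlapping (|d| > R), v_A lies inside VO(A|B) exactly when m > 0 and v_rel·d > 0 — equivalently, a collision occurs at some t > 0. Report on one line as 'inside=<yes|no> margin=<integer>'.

d = (5, 21),  |d|² = 466;  R = 5+5 = 10,  c = 466−10² = 366
v_rel = (3, 4),  |v_rel|² = 25;  v_rel·d = (3)·(5) + (4)·(21) = 99
25·t² − 198·t + 366 = 0  ⇒  m = 99² − 25·366 = 651
m = 651 > 0,  v_rel·d = 99 > 0  ⇒  inside

inside=yes margin=651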